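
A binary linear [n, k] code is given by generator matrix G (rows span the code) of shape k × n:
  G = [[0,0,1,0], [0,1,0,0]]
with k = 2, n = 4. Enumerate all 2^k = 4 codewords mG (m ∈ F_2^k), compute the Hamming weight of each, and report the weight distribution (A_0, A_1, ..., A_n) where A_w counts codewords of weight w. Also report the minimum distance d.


Weight distribution: A_0 = 1, A_1 = 2, A_2 = 1. Minimum distance d = 1.

Enumerate all 2^2 = 4 messages m ∈ F_2^2.
For each, compute codeword c = mG in F_2^4, then tally its weight.
  m = 00 → c = 0000, weight = 0.
  m = 10 → c = 0010, weight = 1.
  m = 01 → c = 0100, weight = 1.
  m = 11 → c = 0110, weight = 2.
Tally weights:
  weight 0: 1 codewords.
  weight 1: 2 codewords.
  weight 2: 1 codewords.
Minimum distance d = smallest w > 0 with A_w > 0 = 1.
Sanity: Σ A_w = 4 = 2^2 = 4 ✓.


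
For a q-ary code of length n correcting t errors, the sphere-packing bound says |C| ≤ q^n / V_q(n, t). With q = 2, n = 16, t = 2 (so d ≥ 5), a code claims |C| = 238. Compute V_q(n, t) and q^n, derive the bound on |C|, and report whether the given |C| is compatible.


V_q(n, t) = 137, q^n = 65536, Hamming bound = 478, |C| = 238 ≤ bound (satisfied).

Step 1: Compute V_q(n, t) = Σ_{j=0}^2 C(n, j) (q−1)^j.
  j = 0: C(16,0)·(1)^0 = 1·1 = 1.
  j = 1: C(16,1)·(1)^1 = 16·1 = 16.
  j = 2: C(16,2)·(1)^2 = 120·1 = 120.
  V_q(n, t) = 1 + 16 + 120 = 137.
Step 2: q^n = 2^16 = 65536.
Step 3: Hamming bound ⌊q^n / V_q(n,t)⌋ = ⌊65536/137⌋ = 478.
Step 4: Compare |C| = 238 to 478: satisfied.
The claimed |C| lies below the Hamming bound.


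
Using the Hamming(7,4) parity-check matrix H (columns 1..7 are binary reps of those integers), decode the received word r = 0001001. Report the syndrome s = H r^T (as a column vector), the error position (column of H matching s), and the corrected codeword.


s = (0, 1, 1)^T, error position = 3, corrected codeword c = 0011001

Compute s = H r^T mod 2 one row at a time:
  s_1 = 1 + 0 + 0 + 1 = 2 ≡ 0 (mod 2).
  s_2 = 0 + 0 + 0 + 1 = 1 ≡ 1 (mod 2).
  s_3 = 0 + 0 + 0 + 1 = 1 ≡ 1 (mod 2).
s = (0, 1, 1)^T — this equals column 3 of H (binary 011), so error is at position 3.
Correct: flip bit 3 of r = 0001001 to get c = 0011001.


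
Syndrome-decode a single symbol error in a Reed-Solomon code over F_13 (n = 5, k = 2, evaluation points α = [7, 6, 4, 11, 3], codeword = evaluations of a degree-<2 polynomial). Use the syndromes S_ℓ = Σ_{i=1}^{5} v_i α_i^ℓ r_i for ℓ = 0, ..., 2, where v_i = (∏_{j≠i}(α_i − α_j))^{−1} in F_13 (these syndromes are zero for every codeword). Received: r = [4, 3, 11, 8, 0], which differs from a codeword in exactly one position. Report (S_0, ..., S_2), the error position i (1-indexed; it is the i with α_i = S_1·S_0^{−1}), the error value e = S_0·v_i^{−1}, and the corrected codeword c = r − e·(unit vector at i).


S = (1, 4, 3), error at position 3, error magnitude e = 10, c = [4, 3, 1, 8, 0].

Step 1: column multipliers v_i = (∏_{j≠i}(α_i − α_j))^{−1} mod 13.
  i = 1 (α = 7): (7−6)(7−4)(7−11)(7−3) = 1·3·(−4)·4 = −48 ≡ 4, so v_1 = 4^{−1} = 10 (mod 13).
  i = 2 (α = 6): (6−7)(6−4)(6−11)(6−3) = (−1)·2·(−5)·3 = 30 ≡ 4, so v_2 = 4^{−1} = 10 (mod 13).
  i = 3 (α = 4): (4−7)(4−6)(4−11)(4−3) = (−3)·(−2)·(−7)·1 = −42 ≡ 10, so v_3 = 10^{−1} = 4 (mod 13).
  i = 4 (α = 11): (11−7)(11−6)(11−4)(11−3) = 4·5·7·8 = 1120 ≡ 2, so v_4 = 2^{−1} = 7 (mod 13).
  i = 5 (α = 3): (3−7)(3−6)(3−4)(3−11) = (−4)·(−3)·(−1)·(−8) = 96 ≡ 5, so v_5 = 5^{−1} = 8 (mod 13).
  v = [10, 10, 4, 7, 8].
Step 2: syndromes of r = [4, 3, 11, 8, 0] (all sums mod 13).
  S_0 = Σ v_i r_i = 10·4 + 10·3 + 4·11 + 7·8 + 8·0 = 170 ≡ 1.
  S_1 = Σ v_i α_i r_i = 10·7·4 + 10·6·3 + 4·4·11 + 7·11·8 + 8·3·0 = 1252 ≡ 4.
  α_i^2 mod 13 = [10, 10, 3, 4, 9].
  S_2 = Σ v_i α_i^2 r_i = 10·10·4 + 10·10·3 + 4·3·11 + 7·4·8 + 8·9·0 = 1056 ≡ 3.
  S = (1, 4, 3) ≠ 0, so r is not a codeword (an error is present).
Step 3: locate the error. For a single error e at position i, S_ℓ = v_i·e·α_i^ℓ, so α_err = S_1/S_0.
  S_0^{−1} = 1^{−1} = 1 (mod 13), so α_err = 4·1 = 4 ≡ 4 = α_3. Error position i = 3.
  Consistency check: S_2/S_1 = 3·10 = 30 ≡ 4 = α_err ✓ (single-error assumption holds).
Step 4: error magnitude e = S_0/v_3 = S_0·∏_{j≠3}(α_3 − α_j) = 1·10 = 10 ≡ 10 (mod 13).
Step 5: correct position 3: c_3 = r_3 − e = 11 − 10 ≡ 1 (mod 13). Hence c = [4, 3, 1, 8, 0].
  Check: interpolating c through the α_i gives m(x) = 10 + 1·x (degree < 2) with m(α_i) = c_i for every i, so c is indeed a codeword.


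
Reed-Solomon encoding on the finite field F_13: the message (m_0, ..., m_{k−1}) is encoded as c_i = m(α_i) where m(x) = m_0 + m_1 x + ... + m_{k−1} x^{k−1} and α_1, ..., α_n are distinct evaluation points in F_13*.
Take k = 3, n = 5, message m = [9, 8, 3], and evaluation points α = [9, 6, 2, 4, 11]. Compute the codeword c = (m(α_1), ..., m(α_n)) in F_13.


c = [12, 9, 11, 11, 5]

Message polynomial: m(x) = 9 + 8·x + 3·x^2 (mod 13).
For each evaluation point α_i, compute m(α_i) mod 13:
  α_1 = 9: Horner steps 3 → 9 → 12, so m(9) = 12.
  α_2 = 6: Horner steps 3 → 0 → 9, so m(6) = 9.
  α_3 = 2: Horner steps 3 → 1 → 11, so m(2) = 11.
  α_4 = 4: Horner steps 3 → 7 → 11, so m(4) = 11.
  α_5 = 11: Horner steps 3 → 2 → 5, so m(11) = 5.
Codeword c = [12, 9, 11, 11, 5] ∈ F_13^5.


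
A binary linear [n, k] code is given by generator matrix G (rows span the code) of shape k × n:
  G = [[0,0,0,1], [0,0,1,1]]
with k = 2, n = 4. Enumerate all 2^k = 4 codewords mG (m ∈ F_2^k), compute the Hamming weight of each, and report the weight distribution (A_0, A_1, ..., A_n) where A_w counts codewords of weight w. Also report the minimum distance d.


Weight distribution: A_0 = 1, A_1 = 2, A_2 = 1. Minimum distance d = 1.

Enumerate all 2^2 = 4 messages m ∈ F_2^2.
For each, compute codeword c = mG in F_2^4, then tally its weight.
  m = 00 → c = 0000, weight = 0.
  m = 10 → c = 0001, weight = 1.
  m = 01 → c = 0011, weight = 2.
  m = 11 → c = 0010, weight = 1.
Tally weights:
  weight 0: 1 codewords.
  weight 1: 2 codewords.
  weight 2: 1 codewords.
Minimum distance d = smallest w > 0 with A_w > 0 = 1.
Sanity: Σ A_w = 4 = 2^2 = 4 ✓.


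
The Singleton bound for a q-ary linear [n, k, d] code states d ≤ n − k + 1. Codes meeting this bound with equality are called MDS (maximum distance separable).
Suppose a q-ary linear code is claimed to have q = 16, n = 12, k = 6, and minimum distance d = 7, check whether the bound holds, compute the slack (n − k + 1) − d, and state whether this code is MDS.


Singleton RHS = n − k + 1 = 7, slack = 0, bound satisfied, MDS.

Singleton bound: d ≤ n − k + 1.
Here n = 12, k = 6, so n − k + 1 = 7.
Given d = 7, check d ≤ 7: YES.
Slack = (n − k + 1) − d = 0.
The code is MDS (slack = 0).
Description: the claimed parameters are [12, 6, 7]_16; such a code would be MDS (meets Singleton bound).


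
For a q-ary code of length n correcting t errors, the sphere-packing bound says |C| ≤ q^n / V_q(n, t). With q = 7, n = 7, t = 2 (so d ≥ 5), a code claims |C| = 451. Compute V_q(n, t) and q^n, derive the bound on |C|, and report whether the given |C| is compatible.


V_q(n, t) = 799, q^n = 823543, Hamming bound = 1030, |C| = 451 ≤ bound (satisfied).

Step 1: Compute V_q(n, t) = Σ_{j=0}^2 C(n, j) (q−1)^j.
  j = 0: C(7,0)·(6)^0 = 1·1 = 1.
  j = 1: C(7,1)·(6)^1 = 7·6 = 42.
  j = 2: C(7,2)·(6)^2 = 21·36 = 756.
  V_q(n, t) = 1 + 42 + 756 = 799.
Step 2: q^n = 7^7 = 823543.
Step 3: Hamming bound ⌊q^n / V_q(n,t)⌋ = ⌊823543/799⌋ = 1030.
Step 4: Compare |C| = 451 to 1030: satisfied.
The claimed |C| lies below the Hamming bound.


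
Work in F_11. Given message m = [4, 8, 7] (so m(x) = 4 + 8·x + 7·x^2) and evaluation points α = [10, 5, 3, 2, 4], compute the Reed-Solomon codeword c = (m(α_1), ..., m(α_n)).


c = [3, 10, 3, 4, 5]

Message polynomial: m(x) = 4 + 8·x + 7·x^2 (mod 11).
For each evaluation point α_i, compute m(α_i) mod 11:
  α_1 = 10: Horner steps 7 → 1 → 3, so m(10) = 3.
  α_2 = 5: Horner steps 7 → 10 → 10, so m(5) = 10.
  α_3 = 3: Horner steps 7 → 7 → 3, so m(3) = 3.
  α_4 = 2: Horner steps 7 → 0 → 4, so m(2) = 4.
  α_5 = 4: Horner steps 7 → 3 → 5, so m(4) = 5.
Codeword c = [3, 10, 3, 4, 5] ∈ F_11^5.


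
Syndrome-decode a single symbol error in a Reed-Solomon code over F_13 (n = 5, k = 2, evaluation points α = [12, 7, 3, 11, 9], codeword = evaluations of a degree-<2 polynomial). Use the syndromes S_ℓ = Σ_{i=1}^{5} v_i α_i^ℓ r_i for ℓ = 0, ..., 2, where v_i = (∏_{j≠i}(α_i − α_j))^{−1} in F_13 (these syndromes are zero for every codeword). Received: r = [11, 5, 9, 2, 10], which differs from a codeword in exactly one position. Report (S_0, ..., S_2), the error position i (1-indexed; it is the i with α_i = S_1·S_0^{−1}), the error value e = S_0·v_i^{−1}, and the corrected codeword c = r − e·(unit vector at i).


S = (12, 10, 4), error at position 3, error magnitude e = 1, c = [11, 5, 8, 2, 10].

Step 1: column multipliers v_i = (∏_{j≠i}(α_i − α_j))^{−1} mod 13.
  i = 1 (α = 12): (12−7)(12−3)(12−11)(12−9) = 5·9·1·3 = 135 ≡ 5, so v_1 = 5^{−1} = 8 (mod 13).
  i = 2 (α = 7): (7−12)(7−3)(7−11)(7−9) = (−5)·4·(−4)·(−2) = −160 ≡ 9, so v_2 = 9^{−1} = 3 (mod 13).
  i = 3 (α = 3): (3−12)(3−7)(3−11)(3−9) = (−9)·(−4)·(−8)·(−6) = 1728 ≡ 12, so v_3 = 12^{−1} = 12 (mod 13).
  i = 4 (α = 11): (11−12)(11−7)(11−3)(11−9) = (−1)·4·8·2 = −64 ≡ 1, so v_4 = 1^{−1} = 1 (mod 13).
  i = 5 (α = 9): (9−12)(9−7)(9−3)(9−11) = (−3)·2·6·(−2) = 72 ≡ 7, so v_5 = 7^{−1} = 2 (mod 13).
  v = [8, 3, 12, 1, 2].
Step 2: syndromes of r = [11, 5, 9, 2, 10] (all sums mod 13).
  S_0 = Σ v_i r_i = 8·11 + 3·5 + 12·9 + 1·2 + 2·10 = 233 ≡ 12.
  S_1 = Σ v_i α_i r_i = 8·12·11 + 3·7·5 + 12·3·9 + 1·11·2 + 2·9·10 = 1687 ≡ 10.
  α_i^2 mod 13 = [1, 10, 9, 4, 3].
  S_2 = Σ v_i α_i^2 r_i = 8·1·11 + 3·10·5 + 12·9·9 + 1·4·2 + 2·3·10 = 1278 ≡ 4.
  S = (12, 10, 4) ≠ 0, so r is not a codeword (an error is present).
Step 3: locate the error. For a single error e at position i, S_ℓ = v_i·e·α_i^ℓ, so α_err = S_1/S_0.
  S_0^{−1} = 12^{−1} = 12 (mod 13), so α_err = 10·12 = 120 ≡ 3 = α_3. Error position i = 3.
  Consistency check: S_2/S_1 = 4·4 = 16 ≡ 3 = α_err ✓ (single-error assumption holds).
Step 4: error magnitude e = S_0/v_3 = S_0·∏_{j≠3}(α_3 − α_j) = 12·12 = 144 ≡ 1 (mod 13).
Step 5: correct position 3: c_3 = r_3 − e = 9 − 1 ≡ 8 (mod 13). Hence c = [11, 5, 8, 2, 10].
  Check: interpolating c through the α_i gives m(x) = 7 + 9·x (degree < 2) with m(α_i) = c_i for every i, so c is indeed a codeword.


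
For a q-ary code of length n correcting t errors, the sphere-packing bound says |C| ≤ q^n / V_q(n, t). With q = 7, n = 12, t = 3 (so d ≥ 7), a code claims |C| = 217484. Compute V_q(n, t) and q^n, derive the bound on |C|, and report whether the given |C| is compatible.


V_q(n, t) = 49969, q^n = 13841287201, Hamming bound = 276997, |C| = 217484 ≤ bound (satisfied).

Step 1: Compute V_q(n, t) = Σ_{j=0}^3 C(n, j) (q−1)^j.
  j = 0: C(12,0)·(6)^0 = 1·1 = 1.
  j = 1: C(12,1)·(6)^1 = 12·6 = 72.
  j = 2: C(12,2)·(6)^2 = 66·36 = 2376.
  j = 3: C(12,3)·(6)^3 = 220·216 = 47520.
  V_q(n, t) = 1 + 72 + 2376 + 47520 = 49969.
Step 2: q^n = 7^12 = 13841287201.
Step 3: Hamming bound ⌊q^n / V_q(n,t)⌋ = ⌊13841287201/49969⌋ = 276997.
Step 4: Compare |C| = 217484 to 276997: satisfied.
The claimed |C| lies below the Hamming bound.


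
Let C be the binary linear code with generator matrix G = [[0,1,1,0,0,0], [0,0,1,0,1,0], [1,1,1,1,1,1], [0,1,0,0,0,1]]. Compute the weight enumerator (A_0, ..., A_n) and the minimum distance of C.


Weight distribution: A_0 = 1, A_2 = 7, A_4 = 7, A_6 = 1. Minimum distance d = 2.

Enumerate all 2^4 = 16 messages m ∈ F_2^4.
For each, compute codeword c = mG in F_2^6, then tally its weight.
  m = 0000 → c = 000000, weight = 0.
  m = 1000 → c = 011000, weight = 2.
  m = 0100 → c = 001010, weight = 2.
  m = 1100 → c = 010010, weight = 2.
  m = 0010 → c = 111111, weight = 6.
  m = 1010 → c = 100111, weight = 4.
  m = 0110 → c = 110101, weight = 4.
  m = 1110 → c = 101101, weight = 4.
  m = 0001 → c = 010001, weight = 2.
  m = 1001 → c = 001001, weight = 2.
  m = 0101 → c = 011011, weight = 4.
  m = 1101 → c = 000011, weight = 2.
  m = 0011 → c = 101110, weight = 4.
  m = 1011 → c = 110110, weight = 4.
  m = 0111 → c = 100100, weight = 2.
  m = 1111 → c = 111100, weight = 4.
Tally weights:
  weight 0: 1 codewords.
  weight 2: 7 codewords.
  weight 4: 7 codewords.
  weight 6: 1 codewords.
Minimum distance d = smallest w > 0 with A_w > 0 = 2.
Sanity: Σ A_w = 16 = 2^4 = 16 ✓.


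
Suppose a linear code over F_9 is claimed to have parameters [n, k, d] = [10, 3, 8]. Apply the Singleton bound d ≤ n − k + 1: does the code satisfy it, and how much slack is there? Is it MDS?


Singleton RHS = n − k + 1 = 8, slack = 0, bound satisfied, MDS.

Singleton bound: d ≤ n − k + 1.
Here n = 10, k = 3, so n − k + 1 = 8.
Given d = 8, check d ≤ 8: YES.
Slack = (n − k + 1) − d = 0.
The code is MDS (slack = 0).
Description: the claimed parameters are [10, 3, 8]_9; such a code would be MDS (meets Singleton bound).


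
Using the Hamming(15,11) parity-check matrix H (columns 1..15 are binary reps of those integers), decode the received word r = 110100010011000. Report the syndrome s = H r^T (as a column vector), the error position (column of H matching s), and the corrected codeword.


s = (1, 0, 0, 0)^T, error position = 8, corrected codeword c = 110100000011000

Compute s = H r^T mod 2 one row at a time:
  s_1 = 1 + 0 + 0 + 1 + 1 + 0 + 0 + 0 = 3 ≡ 1 (mod 2).
  s_2 = 1 + 0 + 0 + 0 + 1 + 0 + 0 + 0 = 2 ≡ 0 (mod 2).
  s_3 = 1 + 0 + 0 + 0 + 0 + 1 + 0 + 0 = 2 ≡ 0 (mod 2).
  s_4 = 1 + 0 + 0 + 0 + 0 + 1 + 0 + 0 = 2 ≡ 0 (mod 2).
s = (1, 0, 0, 0)^T — this equals column 8 of H (binary 1000), so error is at position 8.
Correct: flip bit 8 of r = 110100010011000 to get c = 110100000011000.


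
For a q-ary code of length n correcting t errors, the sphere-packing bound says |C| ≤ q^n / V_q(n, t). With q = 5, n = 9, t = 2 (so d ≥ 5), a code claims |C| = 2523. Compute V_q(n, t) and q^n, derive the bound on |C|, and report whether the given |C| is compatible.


V_q(n, t) = 613, q^n = 1953125, Hamming bound = 3186, |C| = 2523 ≤ bound (satisfied).

Step 1: Compute V_q(n, t) = Σ_{j=0}^2 C(n, j) (q−1)^j.
  j = 0: C(9,0)·(4)^0 = 1·1 = 1.
  j = 1: C(9,1)·(4)^1 = 9·4 = 36.
  j = 2: C(9,2)·(4)^2 = 36·16 = 576.
  V_q(n, t) = 1 + 36 + 576 = 613.
Step 2: q^n = 5^9 = 1953125.
Step 3: Hamming bound ⌊q^n / V_q(n,t)⌋ = ⌊1953125/613⌋ = 3186.
Step 4: Compare |C| = 2523 to 3186: satisfied.
The claimed |C| lies below the Hamming bound.


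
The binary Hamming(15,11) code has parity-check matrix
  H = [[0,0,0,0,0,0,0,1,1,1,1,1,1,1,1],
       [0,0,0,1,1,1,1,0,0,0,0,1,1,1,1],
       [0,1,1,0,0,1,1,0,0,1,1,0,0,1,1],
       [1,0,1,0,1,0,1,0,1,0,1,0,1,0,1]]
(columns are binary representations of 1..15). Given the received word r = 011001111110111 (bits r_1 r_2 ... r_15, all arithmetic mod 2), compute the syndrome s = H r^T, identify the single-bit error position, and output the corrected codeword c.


s = (1, 1, 0, 0)^T, error position = 12, corrected codeword c = 011001111111111

Compute s = H r^T mod 2 one row at a time:
  s_1 = 1 + 1 + 1 + 1 + 0 + 1 + 1 + 1 = 7 ≡ 1 (mod 2).
  s_2 = 0 + 0 + 1 + 1 + 0 + 1 + 1 + 1 = 5 ≡ 1 (mod 2).
  s_3 = 1 + 1 + 1 + 1 + 1 + 1 + 1 + 1 = 8 ≡ 0 (mod 2).
  s_4 = 0 + 1 + 0 + 1 + 1 + 1 + 1 + 1 = 6 ≡ 0 (mod 2).
s = (1, 1, 0, 0)^T — this equals column 12 of H (binary 1100), so error is at position 12.
Correct: flip bit 12 of r = 011001111110111 to get c = 011001111111111.


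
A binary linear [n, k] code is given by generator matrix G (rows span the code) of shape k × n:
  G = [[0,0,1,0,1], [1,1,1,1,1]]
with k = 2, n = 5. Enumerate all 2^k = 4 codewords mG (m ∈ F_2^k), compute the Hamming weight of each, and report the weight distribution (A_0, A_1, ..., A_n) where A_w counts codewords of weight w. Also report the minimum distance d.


Weight distribution: A_0 = 1, A_2 = 1, A_3 = 1, A_5 = 1. Minimum distance d = 2.

Enumerate all 2^2 = 4 messages m ∈ F_2^2.
For each, compute codeword c = mG in F_2^5, then tally its weight.
  m = 00 → c = 00000, weight = 0.
  m = 10 → c = 00101, weight = 2.
  m = 01 → c = 11111, weight = 5.
  m = 11 → c = 11010, weight = 3.
Tally weights:
  weight 0: 1 codewords.
  weight 2: 1 codewords.
  weight 3: 1 codewords.
  weight 5: 1 codewords.
Minimum distance d = smallest w > 0 with A_w > 0 = 2.
Sanity: Σ A_w = 4 = 2^2 = 4 ✓.


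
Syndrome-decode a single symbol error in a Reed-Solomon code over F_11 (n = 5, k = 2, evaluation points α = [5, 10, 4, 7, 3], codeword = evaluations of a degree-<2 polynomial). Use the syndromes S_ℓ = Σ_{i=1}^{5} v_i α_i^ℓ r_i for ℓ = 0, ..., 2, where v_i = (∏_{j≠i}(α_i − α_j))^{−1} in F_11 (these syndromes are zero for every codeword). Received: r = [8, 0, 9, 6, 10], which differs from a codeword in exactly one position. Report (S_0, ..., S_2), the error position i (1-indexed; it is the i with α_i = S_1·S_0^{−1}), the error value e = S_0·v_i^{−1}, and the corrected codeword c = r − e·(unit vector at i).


S = (10, 1, 10), error at position 2, error magnitude e = 8, c = [8, 3, 9, 6, 10].

Step 1: column multipliers v_i = (∏_{j≠i}(α_i − α_j))^{−1} mod 11.
  i = 1 (α = 5): (5−10)(5−4)(5−7)(5−3) = (−5)·1·(−2)·2 = 20 ≡ 9, so v_1 = 9^{−1} = 5 (mod 11).
  i = 2 (α = 10): (10−5)(10−4)(10−7)(10−3) = 5·6·3·7 = 630 ≡ 3, so v_2 = 3^{−1} = 4 (mod 11).
  i = 3 (α = 4): (4−5)(4−10)(4−7)(4−3) = (−1)·(−6)·(−3)·1 = −18 ≡ 4, so v_3 = 4^{−1} = 3 (mod 11).
  i = 4 (α = 7): (7−5)(7−10)(7−4)(7−3) = 2·(−3)·3·4 = −72 ≡ 5, so v_4 = 5^{−1} = 9 (mod 11).
  i = 5 (α = 3): (3−5)(3−10)(3−4)(3−7) = (−2)·(−7)·(−1)·(−4) = 56 ≡ 1, so v_5 = 1^{−1} = 1 (mod 11).
  v = [5, 4, 3, 9, 1].
Step 2: syndromes of r = [8, 0, 9, 6, 10] (all sums mod 11).
  S_0 = Σ v_i r_i = 5·8 + 4·0 + 3·9 + 9·6 + 1·10 = 131 ≡ 10.
  S_1 = Σ v_i α_i r_i = 5·5·8 + 4·10·0 + 3·4·9 + 9·7·6 + 1·3·10 = 716 ≡ 1.
  α_i^2 mod 11 = [3, 1, 5, 5, 9].
  S_2 = Σ v_i α_i^2 r_i = 5·3·8 + 4·1·0 + 3·5·9 + 9·5·6 + 1·9·10 = 615 ≡ 10.
  S = (10, 1, 10) ≠ 0, so r is not a codeword (an error is present).
Step 3: locate the error. For a single error e at position i, S_ℓ = v_i·e·α_i^ℓ, so α_err = S_1/S_0.
  S_0^{−1} = 10^{−1} = 10 (mod 11), so α_err = 1·10 = 10 ≡ 10 = α_2. Error position i = 2.
  Consistency check: S_2/S_1 = 10·1 = 10 ≡ 10 = α_err ✓ (single-error assumption holds).
Step 4: error magnitude e = S_0/v_2 = S_0·∏_{j≠2}(α_2 − α_j) = 10·3 = 30 ≡ 8 (mod 11).
Step 5: correct position 2: c_2 = r_2 − e = 0 − 8 ≡ 3 (mod 11). Hence c = [8, 3, 9, 6, 10].
  Check: interpolating c through the α_i gives m(x) = 2 + 10·x (degree < 2) with m(α_i) = c_i for every i, so c is indeed a codeword.


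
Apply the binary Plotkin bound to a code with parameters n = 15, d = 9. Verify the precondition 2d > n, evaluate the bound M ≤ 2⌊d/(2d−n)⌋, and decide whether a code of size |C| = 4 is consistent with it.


Plotkin bound M ≤ 6; given |C| = 4 ≤ bound (satisfied).

Check applicability: 2d = 18, n = 15.
2d − n = 3 > 0, so Plotkin applies.
Compute d/(2d−n) = 9/3 ≈ 3.0000.
⌊d/(2d−n)⌋ = 3.
Plotkin bound: M ≤ 2·3 = 6.
Given |C| = 4, check: satisfied.
This |C| is below the Plotkin bound.


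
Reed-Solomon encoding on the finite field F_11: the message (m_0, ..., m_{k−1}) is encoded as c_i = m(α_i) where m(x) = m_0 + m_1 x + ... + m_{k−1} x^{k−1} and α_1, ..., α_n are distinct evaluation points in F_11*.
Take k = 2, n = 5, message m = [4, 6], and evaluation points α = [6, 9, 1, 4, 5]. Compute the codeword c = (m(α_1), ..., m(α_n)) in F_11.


c = [7, 3, 10, 6, 1]

Message polynomial: m(x) = 4 + 6·x (mod 11).
For each evaluation point α_i, compute m(α_i) mod 11:
  α_1 = 6: Horner steps 6 → 7, so m(6) = 7.
  α_2 = 9: Horner steps 6 → 3, so m(9) = 3.
  α_3 = 1: Horner steps 6 → 10, so m(1) = 10.
  α_4 = 4: Horner steps 6 → 6, so m(4) = 6.
  α_5 = 5: Horner steps 6 → 1, so m(5) = 1.
Codeword c = [7, 3, 10, 6, 1] ∈ F_11^5.


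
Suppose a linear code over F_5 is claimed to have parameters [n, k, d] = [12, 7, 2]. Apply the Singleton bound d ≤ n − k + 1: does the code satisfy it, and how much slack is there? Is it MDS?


Singleton RHS = n − k + 1 = 6, slack = 4, bound satisfied, not MDS.

Singleton bound: d ≤ n − k + 1.
Here n = 12, k = 7, so n − k + 1 = 6.
Given d = 2, check d ≤ 6: YES.
Slack = (n − k + 1) − d = 4.
The code is NOT MDS (slack = 4 > 0).
Description: the claimed parameters are [12, 7, 2]_5; such a code would be non-MDS.


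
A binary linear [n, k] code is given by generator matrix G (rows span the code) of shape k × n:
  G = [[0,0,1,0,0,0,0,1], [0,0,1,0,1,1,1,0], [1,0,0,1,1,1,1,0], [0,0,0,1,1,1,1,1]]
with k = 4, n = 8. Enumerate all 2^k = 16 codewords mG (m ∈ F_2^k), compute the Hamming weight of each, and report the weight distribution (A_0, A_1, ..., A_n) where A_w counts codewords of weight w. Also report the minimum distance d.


Weight distribution: A_0 = 1, A_1 = 1, A_2 = 3, A_3 = 3, A_4 = 3, A_5 = 3, A_6 = 1, A_7 = 1. Minimum distance d = 1.

Enumerate all 2^4 = 16 messages m ∈ F_2^4.
For each, compute codeword c = mG in F_2^8, then tally its weight.
  m = 0000 → c = 00000000, weight = 0.
  m = 1000 → c = 00100001, weight = 2.
  m = 0100 → c = 00101110, weight = 4.
  m = 1100 → c = 00001111, weight = 4.
  m = 0010 → c = 10011110, weight = 5.
  m = 1010 → c = 10111111, weight = 7.
  m = 0110 → c = 10110000, weight = 3.
  m = 1110 → c = 10010001, weight = 3.
  m = 0001 → c = 00011111, weight = 5.
  m = 1001 → c = 00111110, weight = 5.
  m = 0101 → c = 00110001, weight = 3.
  m = 1101 → c = 00010000, weight = 1.
  m = 0011 → c = 10000001, weight = 2.
  m = 1011 → c = 10100000, weight = 2.
  m = 0111 → c = 10101111, weight = 6.
  m = 1111 → c = 10001110, weight = 4.
Tally weights:
  weight 0: 1 codewords.
  weight 1: 1 codewords.
  weight 2: 3 codewords.
  weight 3: 3 codewords.
  weight 4: 3 codewords.
  weight 5: 3 codewords.
  weight 6: 1 codewords.
  weight 7: 1 codewords.
Minimum distance d = smallest w > 0 with A_w > 0 = 1.
Sanity: Σ A_w = 16 = 2^4 = 16 ✓.


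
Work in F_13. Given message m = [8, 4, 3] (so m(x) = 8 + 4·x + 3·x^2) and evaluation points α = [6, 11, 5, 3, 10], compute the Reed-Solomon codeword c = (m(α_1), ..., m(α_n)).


c = [10, 12, 12, 8, 10]

Message polynomial: m(x) = 8 + 4·x + 3·x^2 (mod 13).
For each evaluation point α_i, compute m(α_i) mod 13:
  α_1 = 6: Horner steps 3 → 9 → 10, so m(6) = 10.
  α_2 = 11: Horner steps 3 → 11 → 12, so m(11) = 12.
  α_3 = 5: Horner steps 3 → 6 → 12, so m(5) = 12.
  α_4 = 3: Horner steps 3 → 0 → 8, so m(3) = 8.
  α_5 = 10: Horner steps 3 → 8 → 10, so m(10) = 10.
Codeword c = [10, 12, 12, 8, 10] ∈ F_13^5.


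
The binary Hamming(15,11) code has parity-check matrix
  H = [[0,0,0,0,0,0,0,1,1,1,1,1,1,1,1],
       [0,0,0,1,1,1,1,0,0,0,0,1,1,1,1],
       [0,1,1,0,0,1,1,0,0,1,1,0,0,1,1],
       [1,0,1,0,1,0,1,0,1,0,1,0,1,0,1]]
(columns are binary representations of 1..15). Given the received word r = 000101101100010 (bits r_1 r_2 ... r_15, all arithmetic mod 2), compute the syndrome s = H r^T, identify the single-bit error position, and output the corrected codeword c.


s = (1, 0, 0, 0)^T, error position = 8, corrected codeword c = 000101111100010

Compute s = H r^T mod 2 one row at a time:
  s_1 = 0 + 1 + 1 + 0 + 0 + 0 + 1 + 0 = 3 ≡ 1 (mod 2).
  s_2 = 1 + 0 + 1 + 1 + 0 + 0 + 1 + 0 = 4 ≡ 0 (mod 2).
  s_3 = 0 + 0 + 1 + 1 + 1 + 0 + 1 + 0 = 4 ≡ 0 (mod 2).
  s_4 = 0 + 0 + 0 + 1 + 1 + 0 + 0 + 0 = 2 ≡ 0 (mod 2).
s = (1, 0, 0, 0)^T — this equals column 8 of H (binary 1000), so error is at position 8.
Correct: flip bit 8 of r = 000101101100010 to get c = 000101111100010.


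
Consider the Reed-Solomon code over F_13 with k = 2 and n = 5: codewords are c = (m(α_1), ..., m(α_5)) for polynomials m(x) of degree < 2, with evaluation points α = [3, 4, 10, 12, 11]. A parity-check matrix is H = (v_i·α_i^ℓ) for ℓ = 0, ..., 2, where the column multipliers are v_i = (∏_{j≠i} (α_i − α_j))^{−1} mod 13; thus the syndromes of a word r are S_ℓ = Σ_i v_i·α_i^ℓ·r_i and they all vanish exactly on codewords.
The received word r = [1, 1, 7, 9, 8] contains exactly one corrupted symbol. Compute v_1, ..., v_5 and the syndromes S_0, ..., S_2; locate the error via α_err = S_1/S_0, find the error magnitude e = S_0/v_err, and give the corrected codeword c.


S = (4, 12, 10), error at position 1, error magnitude e = 1, c = [0, 1, 7, 9, 8].

Step 1: column multipliers v_i = (∏_{j≠i}(α_i − α_j))^{−1} mod 13.
  i = 1 (α = 3): (3−4)(3−10)(3−12)(3−11) = (−1)·(−7)·(−9)·(−8) = 504 ≡ 10, so v_1 = 10^{−1} = 4 (mod 13).
  i = 2 (α = 4): (4−3)(4−10)(4−12)(4−11) = 1·(−6)·(−8)·(−7) = −336 ≡ 2, so v_2 = 2^{−1} = 7 (mod 13).
  i = 3 (α = 10): (10−3)(10−4)(10−12)(10−11) = 7·6·(−2)·(−1) = 84 ≡ 6, so v_3 = 6^{−1} = 11 (mod 13).
  i = 4 (α = 12): (12−3)(12−4)(12−10)(12−11) = 9·8·2·1 = 144 ≡ 1, so v_4 = 1^{−1} = 1 (mod 13).
  i = 5 (α = 11): (11−3)(11−4)(11−10)(11−12) = 8·7·1·(−1) = −56 ≡ 9, so v_5 = 9^{−1} = 3 (mod 13).
  v = [4, 7, 11, 1, 3].
Step 2: syndromes of r = [1, 1, 7, 9, 8] (all sums mod 13).
  S_0 = Σ v_i r_i = 4·1 + 7·1 + 11·7 + 1·9 + 3·8 = 121 ≡ 4.
  S_1 = Σ v_i α_i r_i = 4·3·1 + 7·4·1 + 11·10·7 + 1·12·9 + 3·11·8 = 1182 ≡ 12.
  α_i^2 mod 13 = [9, 3, 9, 1, 4].
  S_2 = Σ v_i α_i^2 r_i = 4·9·1 + 7·3·1 + 11·9·7 + 1·1·9 + 3·4·8 = 855 ≡ 10.
  S = (4, 12, 10) ≠ 0, so r is not a codeword (an error is present).
Step 3: locate the error. For a single error e at position i, S_ℓ = v_i·e·α_i^ℓ, so α_err = S_1/S_0.
  S_0^{−1} = 4^{−1} = 10 (mod 13), so α_err = 12·10 = 120 ≡ 3 = α_1. Error position i = 1.
  Consistency check: S_2/S_1 = 10·12 = 120 ≡ 3 = α_err ✓ (single-error assumption holds).
Step 4: error magnitude e = S_0/v_1 = S_0·∏_{j≠1}(α_1 − α_j) = 4·10 = 40 ≡ 1 (mod 13).
Step 5: correct position 1: c_1 = r_1 − e = 1 − 1 ≡ 0 (mod 13). Hence c = [0, 1, 7, 9, 8].
  Check: interpolating c through the α_i gives m(x) = 10 + 1·x (degree < 2) with m(α_i) = c_i for every i, so c is indeed a codeword.


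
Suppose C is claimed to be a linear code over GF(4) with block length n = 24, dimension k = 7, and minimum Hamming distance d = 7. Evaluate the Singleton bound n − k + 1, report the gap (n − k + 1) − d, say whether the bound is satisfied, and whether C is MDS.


Singleton RHS = n − k + 1 = 18, slack = 11, bound satisfied, not MDS.

Singleton bound: d ≤ n − k + 1.
Here n = 24, k = 7, so n − k + 1 = 18.
Given d = 7, check d ≤ 18: YES.
Slack = (n − k + 1) − d = 11.
The code is NOT MDS (slack = 11 > 0).
Description: the claimed parameters are [24, 7, 7]_4; such a code would be non-MDS.


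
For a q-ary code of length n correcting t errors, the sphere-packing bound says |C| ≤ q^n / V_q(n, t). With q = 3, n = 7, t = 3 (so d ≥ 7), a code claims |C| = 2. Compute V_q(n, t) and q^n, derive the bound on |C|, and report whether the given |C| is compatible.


V_q(n, t) = 379, q^n = 2187, Hamming bound = 5, |C| = 2 ≤ bound (satisfied).

Step 1: Compute V_q(n, t) = Σ_{j=0}^3 C(n, j) (q−1)^j.
  j = 0: C(7,0)·(2)^0 = 1·1 = 1.
  j = 1: C(7,1)·(2)^1 = 7·2 = 14.
  j = 2: C(7,2)·(2)^2 = 21·4 = 84.
  j = 3: C(7,3)·(2)^3 = 35·8 = 280.
  V_q(n, t) = 1 + 14 + 84 + 280 = 379.
Step 2: q^n = 3^7 = 2187.
Step 3: Hamming bound ⌊q^n / V_q(n,t)⌋ = ⌊2187/379⌋ = 5.
Step 4: Compare |C| = 2 to 5: satisfied.
The claimed |C| lies below the Hamming bound.


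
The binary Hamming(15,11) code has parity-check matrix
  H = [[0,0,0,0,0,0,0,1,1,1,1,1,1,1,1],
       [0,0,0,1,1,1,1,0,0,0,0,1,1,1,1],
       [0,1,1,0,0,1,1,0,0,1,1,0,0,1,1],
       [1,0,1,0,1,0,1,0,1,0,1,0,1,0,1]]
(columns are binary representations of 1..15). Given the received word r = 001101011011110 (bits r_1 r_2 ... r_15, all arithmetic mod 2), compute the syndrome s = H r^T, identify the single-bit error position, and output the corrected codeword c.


s = (0, 1, 0, 0)^T, error position = 4, corrected codeword c = 001001011011110

Compute s = H r^T mod 2 one row at a time:
  s_1 = 1 + 1 + 0 + 1 + 1 + 1 + 1 + 0 = 6 ≡ 0 (mod 2).
  s_2 = 1 + 0 + 1 + 0 + 1 + 1 + 1 + 0 = 5 ≡ 1 (mod 2).
  s_3 = 0 + 1 + 1 + 0 + 0 + 1 + 1 + 0 = 4 ≡ 0 (mod 2).
  s_4 = 0 + 1 + 0 + 0 + 1 + 1 + 1 + 0 = 4 ≡ 0 (mod 2).
s = (0, 1, 0, 0)^T — this equals column 4 of H (binary 0100), so error is at position 4.
Correct: flip bit 4 of r = 001101011011110 to get c = 001001011011110.


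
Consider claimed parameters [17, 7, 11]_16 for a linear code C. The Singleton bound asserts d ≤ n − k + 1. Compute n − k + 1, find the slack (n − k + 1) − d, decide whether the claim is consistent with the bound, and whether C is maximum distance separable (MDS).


Singleton RHS = n − k + 1 = 11, slack = 0, bound satisfied, MDS.

Singleton bound: d ≤ n − k + 1.
Here n = 17, k = 7, so n − k + 1 = 11.
Given d = 11, check d ≤ 11: YES.
Slack = (n − k + 1) − d = 0.
The code is MDS (slack = 0).
Description: the claimed parameters are [17, 7, 11]_16; such a code would be MDS (meets Singleton bound).


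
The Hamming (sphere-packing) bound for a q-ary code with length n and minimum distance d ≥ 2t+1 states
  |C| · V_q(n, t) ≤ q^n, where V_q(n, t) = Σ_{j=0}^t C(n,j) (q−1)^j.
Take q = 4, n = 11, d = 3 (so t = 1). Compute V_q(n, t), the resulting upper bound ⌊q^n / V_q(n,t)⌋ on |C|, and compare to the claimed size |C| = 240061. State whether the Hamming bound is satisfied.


V_q(n, t) = 34, q^n = 4194304, Hamming bound = 123361, |C| = 240061 > bound (violated).

Step 1: Compute V_q(n, t) = Σ_{j=0}^1 C(n, j) (q−1)^j.
  j = 0: C(11,0)·(3)^0 = 1·1 = 1.
  j = 1: C(11,1)·(3)^1 = 11·3 = 33.
  V_q(n, t) = 1 + 33 = 34.
Step 2: q^n = 4^11 = 4194304.
Step 3: Hamming bound ⌊q^n / V_q(n,t)⌋ = ⌊4194304/34⌋ = 123361.
Step 4: Compare |C| = 240061 to 123361: violated.
The claimed |C| lies above the Hamming bound, so no 4-ary code of length 11 with d ≥ 3 can have 240061 codewords.


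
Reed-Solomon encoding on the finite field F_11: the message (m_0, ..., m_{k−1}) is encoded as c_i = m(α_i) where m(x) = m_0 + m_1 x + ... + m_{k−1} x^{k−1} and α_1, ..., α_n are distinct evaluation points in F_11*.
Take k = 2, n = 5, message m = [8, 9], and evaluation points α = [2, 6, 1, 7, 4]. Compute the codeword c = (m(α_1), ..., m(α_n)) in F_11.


c = [4, 7, 6, 5, 0]

Message polynomial: m(x) = 8 + 9·x (mod 11).
For each evaluation point α_i, compute m(α_i) mod 11:
  α_1 = 2: Horner steps 9 → 4, so m(2) = 4.
  α_2 = 6: Horner steps 9 → 7, so m(6) = 7.
  α_3 = 1: Horner steps 9 → 6, so m(1) = 6.
  α_4 = 7: Horner steps 9 → 5, so m(7) = 5.
  α_5 = 4: Horner steps 9 → 0, so m(4) = 0.
Codeword c = [4, 7, 6, 5, 0] ∈ F_11^5.


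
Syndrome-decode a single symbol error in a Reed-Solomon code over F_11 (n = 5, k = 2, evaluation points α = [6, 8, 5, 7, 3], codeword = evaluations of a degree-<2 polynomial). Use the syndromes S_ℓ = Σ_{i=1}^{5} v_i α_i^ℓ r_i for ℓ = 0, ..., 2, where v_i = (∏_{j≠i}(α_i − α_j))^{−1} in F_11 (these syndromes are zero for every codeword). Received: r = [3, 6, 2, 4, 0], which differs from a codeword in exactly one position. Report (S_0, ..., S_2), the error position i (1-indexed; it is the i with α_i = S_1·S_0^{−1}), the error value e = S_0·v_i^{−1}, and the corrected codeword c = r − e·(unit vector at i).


S = (7, 1, 8), error at position 2, error magnitude e = 1, c = [3, 5, 2, 4, 0].

Step 1: column multipliers v_i = (∏_{j≠i}(α_i − α_j))^{−1} mod 11.
  i = 1 (α = 6): (6−8)(6−5)(6−7)(6−3) = (−2)·1·(−1)·3 = 6 ≡ 6, so v_1 = 6^{−1} = 2 (mod 11).
  i = 2 (α = 8): (8−6)(8−5)(8−7)(8−3) = 2·3·1·5 = 30 ≡ 8, so v_2 = 8^{−1} = 7 (mod 11).
  i = 3 (α = 5): (5−6)(5−8)(5−7)(5−3) = (−1)·(−3)·(−2)·2 = −12 ≡ 10, so v_3 = 10^{−1} = 10 (mod 11).
  i = 4 (α = 7): (7−6)(7−8)(7−5)(7−3) = 1·(−1)·2·4 = −8 ≡ 3, so v_4 = 3^{−1} = 4 (mod 11).
  i = 5 (α = 3): (3−6)(3−8)(3−5)(3−7) = (−3)·(−5)·(−2)·(−4) = 120 ≡ 10, so v_5 = 10^{−1} = 10 (mod 11).
  v = [2, 7, 10, 4, 10].
Step 2: syndromes of r = [3, 6, 2, 4, 0] (all sums mod 11).
  S_0 = Σ v_i r_i = 2·3 + 7·6 + 10·2 + 4·4 + 10·0 = 84 ≡ 7.
  S_1 = Σ v_i α_i r_i = 2·6·3 + 7·8·6 + 10·5·2 + 4·7·4 + 10·3·0 = 584 ≡ 1.
  α_i^2 mod 11 = [3, 9, 3, 5, 9].
  S_2 = Σ v_i α_i^2 r_i = 2·3·3 + 7·9·6 + 10·3·2 + 4·5·4 + 10·9·0 = 536 ≡ 8.
  S = (7, 1, 8) ≠ 0, so r is not a codeword (an error is present).
Step 3: locate the error. For a single error e at position i, S_ℓ = v_i·e·α_i^ℓ, so α_err = S_1/S_0.
  S_0^{−1} = 7^{−1} = 8 (mod 11), so α_err = 1·8 = 8 ≡ 8 = α_2. Error position i = 2.
  Consistency check: S_2/S_1 = 8·1 = 8 ≡ 8 = α_err ✓ (single-error assumption holds).
Step 4: error magnitude e = S_0/v_2 = S_0·∏_{j≠2}(α_2 − α_j) = 7·8 = 56 ≡ 1 (mod 11).
Step 5: correct position 2: c_2 = r_2 − e = 6 − 1 ≡ 5 (mod 11). Hence c = [3, 5, 2, 4, 0].
  Check: interpolating c through the α_i gives m(x) = 8 + 1·x (degree < 2) with m(α_i) = c_i for every i, so c is indeed a codeword.


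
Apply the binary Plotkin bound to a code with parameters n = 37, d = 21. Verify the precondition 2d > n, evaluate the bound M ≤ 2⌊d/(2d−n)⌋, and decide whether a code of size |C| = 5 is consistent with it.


Plotkin bound M ≤ 8; given |C| = 5 ≤ bound (satisfied).

Check applicability: 2d = 42, n = 37.
2d − n = 5 > 0, so Plotkin applies.
Compute d/(2d−n) = 21/5 ≈ 4.2000.
⌊d/(2d−n)⌋ = 4.
Plotkin bound: M ≤ 2·4 = 8.
Given |C| = 5, check: satisfied.
This |C| is below the Plotkin bound.


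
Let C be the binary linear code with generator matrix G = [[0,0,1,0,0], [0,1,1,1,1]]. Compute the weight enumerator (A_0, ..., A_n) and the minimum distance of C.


Weight distribution: A_0 = 1, A_1 = 1, A_3 = 1, A_4 = 1. Minimum distance d = 1.

Enumerate all 2^2 = 4 messages m ∈ F_2^2.
For each, compute codeword c = mG in F_2^5, then tally its weight.
  m = 00 → c = 00000, weight = 0.
  m = 10 → c = 00100, weight = 1.
  m = 01 → c = 01111, weight = 4.
  m = 11 → c = 01011, weight = 3.
Tally weights:
  weight 0: 1 codewords.
  weight 1: 1 codewords.
  weight 3: 1 codewords.
  weight 4: 1 codewords.
Minimum distance d = smallest w > 0 with A_w > 0 = 1.
Sanity: Σ A_w = 4 = 2^2 = 4 ✓.


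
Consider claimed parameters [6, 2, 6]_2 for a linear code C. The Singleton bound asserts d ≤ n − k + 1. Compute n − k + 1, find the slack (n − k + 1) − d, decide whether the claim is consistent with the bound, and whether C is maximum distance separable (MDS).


Singleton RHS = n − k + 1 = 5, slack = -1, bound violated (no such code; not MDS).

Singleton bound: d ≤ n − k + 1.
Here n = 6, k = 2, so n − k + 1 = 5.
Given d = 6, check d ≤ 5: NO.
Slack = (n − k + 1) − d = -1.
The slack is negative: d = 6 exceeds n − k + 1 = 5 by 1, so the Singleton bound is violated and no linear [6, 2, 6]_2 code can exist. In particular it is not MDS (MDS requires d = n − k + 1 exactly).
Description: the claimed parameters are [6, 2, 6]_2; such a code would be impossible (violates the Singleton bound).


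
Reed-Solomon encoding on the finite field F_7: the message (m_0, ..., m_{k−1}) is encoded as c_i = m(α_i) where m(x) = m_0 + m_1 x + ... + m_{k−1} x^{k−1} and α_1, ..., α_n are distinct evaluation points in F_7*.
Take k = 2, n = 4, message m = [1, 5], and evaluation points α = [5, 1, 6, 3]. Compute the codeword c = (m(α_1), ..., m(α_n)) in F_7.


c = [5, 6, 3, 2]

Message polynomial: m(x) = 1 + 5·x (mod 7).
For each evaluation point α_i, compute m(α_i) mod 7:
  α_1 = 5: Horner steps 5 → 5, so m(5) = 5.
  α_2 = 1: Horner steps 5 → 6, so m(1) = 6.
  α_3 = 6: Horner steps 5 → 3, so m(6) = 3.
  α_4 = 3: Horner steps 5 → 2, so m(3) = 2.
Codeword c = [5, 6, 3, 2] ∈ F_7^4.


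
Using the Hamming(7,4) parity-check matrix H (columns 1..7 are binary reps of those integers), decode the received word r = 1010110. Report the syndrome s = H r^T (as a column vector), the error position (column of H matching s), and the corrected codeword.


s = (0, 0, 1)^T, error position = 1, corrected codeword c = 0010110

Compute s = H r^T mod 2 one row at a time:
  s_1 = 0 + 1 + 1 + 0 = 2 ≡ 0 (mod 2).
  s_2 = 0 + 1 + 1 + 0 = 2 ≡ 0 (mod 2).
  s_3 = 1 + 1 + 1 + 0 = 3 ≡ 1 (mod 2).
s = (0, 0, 1)^T — this equals column 1 of H (binary 001), so error is at position 1.
Correct: flip bit 1 of r = 1010110 to get c = 0010110.


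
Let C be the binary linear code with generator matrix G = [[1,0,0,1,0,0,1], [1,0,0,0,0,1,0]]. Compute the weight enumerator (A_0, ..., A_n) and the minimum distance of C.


Weight distribution: A_0 = 1, A_2 = 1, A_3 = 2. Minimum distance d = 2.

Enumerate all 2^2 = 4 messages m ∈ F_2^2.
For each, compute codeword c = mG in F_2^7, then tally its weight.
  m = 00 → c = 0000000, weight = 0.
  m = 10 → c = 1001001, weight = 3.
  m = 01 → c = 1000010, weight = 2.
  m = 11 → c = 0001011, weight = 3.
Tally weights:
  weight 0: 1 codewords.
  weight 2: 1 codewords.
  weight 3: 2 codewords.
Minimum distance d = smallest w > 0 with A_w > 0 = 2.
Sanity: Σ A_w = 4 = 2^2 = 4 ✓.


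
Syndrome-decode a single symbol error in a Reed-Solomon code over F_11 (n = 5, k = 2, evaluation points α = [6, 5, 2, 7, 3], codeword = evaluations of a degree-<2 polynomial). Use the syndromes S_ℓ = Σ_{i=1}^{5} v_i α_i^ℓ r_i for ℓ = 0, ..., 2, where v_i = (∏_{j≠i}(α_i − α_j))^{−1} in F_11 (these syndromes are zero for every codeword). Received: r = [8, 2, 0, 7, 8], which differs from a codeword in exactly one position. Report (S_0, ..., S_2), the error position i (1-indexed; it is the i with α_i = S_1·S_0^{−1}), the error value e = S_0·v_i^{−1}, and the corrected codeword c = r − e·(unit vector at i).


S = (2, 1, 6), error at position 1, error magnitude e = 9, c = [10, 2, 0, 7, 8].

Step 1: column multipliers v_i = (∏_{j≠i}(α_i − α_j))^{−1} mod 11.
  i = 1 (α = 6): (6−5)(6−2)(6−7)(6−3) = 1·4·(−1)·3 = −12 ≡ 10, so v_1 = 10^{−1} = 10 (mod 11).
  i = 2 (α = 5): (5−6)(5−2)(5−7)(5−3) = (−1)·3·(−2)·2 = 12 ≡ 1, so v_2 = 1^{−1} = 1 (mod 11).
  i = 3 (α = 2): (2−6)(2−5)(2−7)(2−3) = (−4)·(−3)·(−5)·(−1) = 60 ≡ 5, so v_3 = 5^{−1} = 9 (mod 11).
  i = 4 (α = 7): (7−6)(7−5)(7−2)(7−3) = 1·2·5·4 = 40 ≡ 7, so v_4 = 7^{−1} = 8 (mod 11).
  i = 5 (α = 3): (3−6)(3−5)(3−2)(3−7) = (−3)·(−2)·1·(−4) = −24 ≡ 9, so v_5 = 9^{−1} = 5 (mod 11).
  v = [10, 1, 9, 8, 5].
Step 2: syndromes of r = [8, 2, 0, 7, 8] (all sums mod 11).
  S_0 = Σ v_i r_i = 10·8 + 1·2 + 9·0 + 8·7 + 5·8 = 178 ≡ 2.
  S_1 = Σ v_i α_i r_i = 10·6·8 + 1·5·2 + 9·2·0 + 8·7·7 + 5·3·8 = 1002 ≡ 1.
  α_i^2 mod 11 = [3, 3, 4, 5, 9].
  S_2 = Σ v_i α_i^2 r_i = 10·3·8 + 1·3·2 + 9·4·0 + 8·5·7 + 5·9·8 = 886 ≡ 6.
  S = (2, 1, 6) ≠ 0, so r is not a codeword (an error is present).
Step 3: locate the error. For a single error e at position i, S_ℓ = v_i·e·α_i^ℓ, so α_err = S_1/S_0.
  S_0^{−1} = 2^{−1} = 6 (mod 11), so α_err = 1·6 = 6 ≡ 6 = α_1. Error position i = 1.
  Consistency check: S_2/S_1 = 6·1 = 6 ≡ 6 = α_err ✓ (single-error assumption holds).
Step 4: error magnitude e = S_0/v_1 = S_0·∏_{j≠1}(α_1 − α_j) = 2·10 = 20 ≡ 9 (mod 11).
Step 5: correct position 1: c_1 = r_1 − e = 8 − 9 ≡ 10 (mod 11). Hence c = [10, 2, 0, 7, 8].
  Check: interpolating c through the α_i gives m(x) = 6 + 8·x (degree < 2) with m(α_i) = c_i for every i, so c is indeed a codeword.
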